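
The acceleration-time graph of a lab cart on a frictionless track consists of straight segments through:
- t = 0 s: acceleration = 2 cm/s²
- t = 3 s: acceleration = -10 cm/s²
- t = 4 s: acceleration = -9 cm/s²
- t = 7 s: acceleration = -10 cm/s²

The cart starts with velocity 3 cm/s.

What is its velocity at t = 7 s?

Δv equals the area under the a-t graph; then v = v₀ + Δv.
0–3 s: ½(2 + -10)(3) = -12 cm/s
3–4 s: ½(-10 + -9)(1) = -9.5 cm/s
4–7 s: ½(-9 + -10)(3) = -28.5 cm/s
Δv = -50 cm/s, so v(7) = 3 + (-50) = -47 cm/s.

-47 cm/s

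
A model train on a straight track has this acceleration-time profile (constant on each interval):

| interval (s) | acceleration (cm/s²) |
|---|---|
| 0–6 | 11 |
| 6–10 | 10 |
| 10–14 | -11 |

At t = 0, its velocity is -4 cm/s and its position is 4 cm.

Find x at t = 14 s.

On each constant-a segment, Δv = aΔt and Δx = v₀Δt + ½aΔt²; chain segment to segment.
0–6 s: v starts -4 cm/s; Δx = -4·6 + ½·11·6² = 174 cm; v ends 62 cm/s.
6–10 s: v starts 62 cm/s; Δx = 62·4 + ½·10·4² = 328 cm; v ends 102 cm/s.
10–14 s: v starts 102 cm/s; Δx = 102·4 + ½·-11·4² = 320 cm; v ends 58 cm/s.
x(14) = 4 + Σ Δx = 826 cm.

826 cm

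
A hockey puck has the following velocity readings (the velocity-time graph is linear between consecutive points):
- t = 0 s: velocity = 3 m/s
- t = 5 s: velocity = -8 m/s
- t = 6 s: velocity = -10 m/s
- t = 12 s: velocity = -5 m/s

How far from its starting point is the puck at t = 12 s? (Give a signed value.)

-66.5 m

Displacement is the signed area under the v-t curve.
0–5 s: ½(3 + -8)(5) = -12.5 m
5–6 s: ½(-8 + -10)(1) = -9 m
6–12 s: ½(-10 + -5)(6) = -45 m
Net displacement = -66.5 m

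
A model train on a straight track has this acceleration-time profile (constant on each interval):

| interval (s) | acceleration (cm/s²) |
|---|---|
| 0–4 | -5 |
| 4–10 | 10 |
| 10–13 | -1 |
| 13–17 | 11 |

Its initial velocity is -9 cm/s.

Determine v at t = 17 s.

72 cm/s

Δv equals the area under the a-t graph; then v = v₀ + Δv.
0–4 s: -5 × 4 = -20 cm/s
4–10 s: 10 × 6 = 60 cm/s
10–13 s: -1 × 3 = -3 cm/s
13–17 s: 11 × 4 = 44 cm/s
Δv = 81 cm/s, so v(17) = -9 + (81) = 72 cm/s.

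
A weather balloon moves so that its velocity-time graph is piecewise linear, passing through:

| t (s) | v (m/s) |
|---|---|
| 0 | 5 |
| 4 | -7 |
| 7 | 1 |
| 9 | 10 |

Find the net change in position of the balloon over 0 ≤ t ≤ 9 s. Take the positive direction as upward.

Displacement is the signed area under the v-t curve.
0–4 s: ½(5 + -7)(4) = -4 m
4–7 s: ½(-7 + 1)(3) = -9 m
7–9 s: ½(1 + 10)(2) = 11 m
Net displacement = -2 m

-2 m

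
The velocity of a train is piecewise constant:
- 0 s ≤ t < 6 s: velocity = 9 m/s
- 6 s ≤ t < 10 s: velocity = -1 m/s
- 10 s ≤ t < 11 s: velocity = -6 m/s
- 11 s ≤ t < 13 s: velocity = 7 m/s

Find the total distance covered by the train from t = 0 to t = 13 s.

78 m

Total distance travelled is ∫|v| dt — sum the magnitudes of each area piece.
0–6 s: |9| × 6 = 54 m
6–10 s: |-1| × 4 = 4 m
10–11 s: |-6| × 1 = 6 m
11–13 s: |7| × 2 = 14 m
Total distance = 78 m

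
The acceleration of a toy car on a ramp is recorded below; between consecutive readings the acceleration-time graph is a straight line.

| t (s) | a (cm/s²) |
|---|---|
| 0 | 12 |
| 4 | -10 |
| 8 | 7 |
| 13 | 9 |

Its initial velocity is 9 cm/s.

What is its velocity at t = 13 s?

Δv equals the area under the a-t graph; then v = v₀ + Δv.
0–4 s: ½(12 + -10)(4) = 4 cm/s
4–8 s: ½(-10 + 7)(4) = -6 cm/s
8–13 s: ½(7 + 9)(5) = 40 cm/s
Δv = 38 cm/s, so v(13) = 9 + (38) = 47 cm/s.

47 cm/s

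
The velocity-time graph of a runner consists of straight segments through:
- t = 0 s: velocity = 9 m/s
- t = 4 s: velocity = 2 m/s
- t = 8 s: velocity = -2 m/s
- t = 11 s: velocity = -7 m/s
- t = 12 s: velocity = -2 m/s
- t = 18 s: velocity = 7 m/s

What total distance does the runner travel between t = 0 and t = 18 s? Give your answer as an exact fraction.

Distance (not displacement) is the total path length: add the absolute areas under v-t.
0–4 s: |½(9 + 2)(4)| = 22 m
4–8 s: v = 0 at t = 6 s; triangle areas 2 + 2 = 4 m
8–11 s: |½(-2 + -7)(3)| = 13.5 m
11–12 s: |½(-7 + -2)(1)| = 4.5 m
12–18 s: v = 0 at t = 40/3 s; triangle areas 4/3 + 49/3 = 53/3 m
Total distance = 185/3 m

185/3 m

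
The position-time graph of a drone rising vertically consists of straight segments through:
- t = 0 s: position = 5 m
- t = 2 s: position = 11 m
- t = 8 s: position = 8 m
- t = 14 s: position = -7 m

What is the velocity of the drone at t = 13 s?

Velocity is the slope of the x-t graph on 8–14 s: (-7 − 8)/(14 − 8) = -2.5 m/s.

-2.5 m/s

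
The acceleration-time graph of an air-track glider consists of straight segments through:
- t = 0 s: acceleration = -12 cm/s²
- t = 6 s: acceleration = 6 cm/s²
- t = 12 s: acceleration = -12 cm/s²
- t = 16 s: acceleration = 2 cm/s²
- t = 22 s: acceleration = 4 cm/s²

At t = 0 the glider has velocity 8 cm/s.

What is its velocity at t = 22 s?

Δv equals the area under the a-t graph; then v = v₀ + Δv.
0–6 s: ½(-12 + 6)(6) = -18 cm/s
6–12 s: ½(6 + -12)(6) = -18 cm/s
12–16 s: ½(-12 + 2)(4) = -20 cm/s
16–22 s: ½(2 + 4)(6) = 18 cm/s
Δv = -38 cm/s, so v(22) = 8 + (-38) = -30 cm/s.

-30 cm/s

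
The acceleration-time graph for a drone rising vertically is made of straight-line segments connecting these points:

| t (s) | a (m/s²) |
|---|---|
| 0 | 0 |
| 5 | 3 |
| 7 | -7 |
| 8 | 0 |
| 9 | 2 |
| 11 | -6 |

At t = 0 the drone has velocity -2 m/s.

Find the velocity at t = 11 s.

-5 m/s

Δv equals the area under the a-t graph; then v = v₀ + Δv.
0–5 s: ½(0 + 3)(5) = 7.5 m/s
5–7 s: ½(3 + -7)(2) = -4 m/s
7–8 s: ½(-7 + 0)(1) = -3.5 m/s
8–9 s: ½(0 + 2)(1) = 1 m/s
9–11 s: ½(2 + -6)(2) = -4 m/s
Δv = -3 m/s, so v(11) = -2 + (-3) = -5 m/s.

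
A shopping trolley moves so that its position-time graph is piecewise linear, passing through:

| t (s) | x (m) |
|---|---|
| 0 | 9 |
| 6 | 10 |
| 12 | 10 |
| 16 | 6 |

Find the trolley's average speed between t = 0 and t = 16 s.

Average speed = (total path length)/(elapsed time); on a piecewise-linear x-t graph the path length is Σ|Δx|.
0–6 s: |Δx| = |10 − 9| = 1 m
6–12 s: |Δx| = |10 − 10| = 0 m
12–16 s: |Δx| = |6 − 10| = 4 m
Total path = 5 m; average speed = 5/16 = 0.3125 m/s.

0.3125 m/s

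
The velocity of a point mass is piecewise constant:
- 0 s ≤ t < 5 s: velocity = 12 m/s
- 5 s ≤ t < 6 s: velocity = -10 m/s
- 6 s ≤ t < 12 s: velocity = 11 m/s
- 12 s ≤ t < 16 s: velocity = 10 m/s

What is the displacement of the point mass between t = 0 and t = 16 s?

156 m

Displacement is the signed area under the v-t curve.
0–5 s: 12 × 5 = 60 m
5–6 s: -10 × 1 = -10 m
6–12 s: 11 × 6 = 66 m
12–16 s: 10 × 4 = 40 m
Net displacement = 156 m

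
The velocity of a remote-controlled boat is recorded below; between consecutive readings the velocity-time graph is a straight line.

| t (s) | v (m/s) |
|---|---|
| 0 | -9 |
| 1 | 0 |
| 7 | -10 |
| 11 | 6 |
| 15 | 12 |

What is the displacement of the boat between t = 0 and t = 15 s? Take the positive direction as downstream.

-6.5 m

Displacement is the signed area under the v-t curve.
0–1 s: ½(-9 + 0)(1) = -4.5 m
1–7 s: ½(0 + -10)(6) = -30 m
7–11 s: ½(-10 + 6)(4) = -8 m
11–15 s: ½(6 + 12)(4) = 36 m
Net displacement = -6.5 m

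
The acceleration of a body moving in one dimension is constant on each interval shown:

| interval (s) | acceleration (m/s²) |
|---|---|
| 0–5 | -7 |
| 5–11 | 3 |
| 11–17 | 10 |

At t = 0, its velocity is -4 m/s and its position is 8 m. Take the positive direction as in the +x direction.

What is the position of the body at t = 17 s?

-225.5 m

On each constant-a segment, Δv = aΔt and Δx = v₀Δt + ½aΔt²; chain segment to segment.
0–5 s: v starts -4 m/s; Δx = -4·5 + ½·-7·5² = -107.5 m; v ends -39 m/s.
5–11 s: v starts -39 m/s; Δx = -39·6 + ½·3·6² = -180 m; v ends -21 m/s.
11–17 s: v starts -21 m/s; Δx = -21·6 + ½·10·6² = 54 m; v ends 39 m/s.
x(17) = 8 + Σ Δx = -225.5 m.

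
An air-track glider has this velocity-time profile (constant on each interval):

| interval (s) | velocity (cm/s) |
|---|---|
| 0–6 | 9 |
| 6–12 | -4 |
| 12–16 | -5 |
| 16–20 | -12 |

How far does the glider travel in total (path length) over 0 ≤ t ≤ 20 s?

146 cm

Total distance travelled is ∫|v| dt — sum the magnitudes of each area piece.
0–6 s: |9| × 6 = 54 cm
6–12 s: |-4| × 6 = 24 cm
12–16 s: |-5| × 4 = 20 cm
16–20 s: |-12| × 4 = 48 cm
Total distance = 146 cm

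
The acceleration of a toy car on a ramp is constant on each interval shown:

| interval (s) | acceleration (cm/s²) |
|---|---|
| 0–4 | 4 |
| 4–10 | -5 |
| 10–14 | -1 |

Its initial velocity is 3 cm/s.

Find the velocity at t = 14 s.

-15 cm/s

Δv equals the area under the a-t graph; then v = v₀ + Δv.
0–4 s: 4 × 4 = 16 cm/s
4–10 s: -5 × 6 = -30 cm/s
10–14 s: -1 × 4 = -4 cm/s
Δv = -18 cm/s, so v(14) = 3 + (-18) = -15 cm/s.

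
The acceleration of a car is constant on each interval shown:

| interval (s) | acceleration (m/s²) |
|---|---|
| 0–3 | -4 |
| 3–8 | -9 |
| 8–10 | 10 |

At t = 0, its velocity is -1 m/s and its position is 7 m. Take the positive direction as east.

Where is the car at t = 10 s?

On each constant-a segment, Δv = aΔt and Δx = v₀Δt + ½aΔt²; chain segment to segment.
0–3 s: v starts -1 m/s; Δx = -1·3 + ½·-4·3² = -21 m; v ends -13 m/s.
3–8 s: v starts -13 m/s; Δx = -13·5 + ½·-9·5² = -177.5 m; v ends -58 m/s.
8–10 s: v starts -58 m/s; Δx = -58·2 + ½·10·2² = -96 m; v ends -38 m/s.
x(10) = 7 + Σ Δx = -287.5 m.

-287.5 m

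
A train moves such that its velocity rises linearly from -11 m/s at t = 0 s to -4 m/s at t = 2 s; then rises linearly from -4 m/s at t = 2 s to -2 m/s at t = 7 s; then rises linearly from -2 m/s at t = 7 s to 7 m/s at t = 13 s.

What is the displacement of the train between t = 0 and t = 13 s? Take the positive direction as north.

Displacement is the signed area under the v-t curve.
0–2 s: ½(-11 + -4)(2) = -15 m
2–7 s: ½(-4 + -2)(5) = -15 m
7–13 s: ½(-2 + 7)(6) = 15 m
Net displacement = -15 m

-15 m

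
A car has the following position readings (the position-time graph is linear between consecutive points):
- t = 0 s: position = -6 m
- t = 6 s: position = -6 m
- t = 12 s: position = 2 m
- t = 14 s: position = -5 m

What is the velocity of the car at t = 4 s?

0 m/s

Velocity is the slope of the x-t graph on 0–6 s: (-6 − -6)/(6 − 0) = 0 m/s.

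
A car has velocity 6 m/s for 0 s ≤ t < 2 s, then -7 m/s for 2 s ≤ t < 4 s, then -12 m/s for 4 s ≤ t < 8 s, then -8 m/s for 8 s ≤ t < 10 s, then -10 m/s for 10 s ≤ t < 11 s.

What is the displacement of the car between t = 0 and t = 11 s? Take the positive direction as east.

-76 m

Net displacement equals the area under the velocity-time graph (areas below the axis count negative).
0–2 s: 6 × 2 = 12 m
2–4 s: -7 × 2 = -14 m
4–8 s: -12 × 4 = -48 m
8–10 s: -8 × 2 = -16 m
10–11 s: -10 × 1 = -10 m
Net displacement = -76 m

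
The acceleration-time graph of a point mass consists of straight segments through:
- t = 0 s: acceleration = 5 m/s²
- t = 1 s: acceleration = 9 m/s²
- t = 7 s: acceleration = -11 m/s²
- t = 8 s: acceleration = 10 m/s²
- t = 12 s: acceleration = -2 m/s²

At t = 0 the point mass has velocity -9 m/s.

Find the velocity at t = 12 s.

Δv equals the area under the a-t graph; then v = v₀ + Δv.
0–1 s: ½(5 + 9)(1) = 7 m/s
1–7 s: ½(9 + -11)(6) = -6 m/s
7–8 s: ½(-11 + 10)(1) = -0.5 m/s
8–12 s: ½(10 + -2)(4) = 16 m/s
Δv = 16.5 m/s, so v(12) = -9 + (16.5) = 7.5 m/s.

7.5 m/s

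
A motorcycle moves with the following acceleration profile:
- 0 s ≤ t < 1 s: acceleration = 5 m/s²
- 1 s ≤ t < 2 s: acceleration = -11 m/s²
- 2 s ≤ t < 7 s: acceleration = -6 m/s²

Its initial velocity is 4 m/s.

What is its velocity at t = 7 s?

-32 m/s

Δv equals the area under the a-t graph; then v = v₀ + Δv.
0–1 s: 5 × 1 = 5 m/s
1–2 s: -11 × 1 = -11 m/s
2–7 s: -6 × 5 = -30 m/s
Δv = -36 m/s, so v(7) = 4 + (-36) = -32 m/s.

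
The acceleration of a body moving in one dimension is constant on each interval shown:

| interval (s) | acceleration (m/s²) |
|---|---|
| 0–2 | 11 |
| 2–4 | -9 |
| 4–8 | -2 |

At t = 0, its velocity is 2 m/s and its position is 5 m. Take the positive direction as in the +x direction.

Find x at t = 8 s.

69 m

On each constant-a segment, Δv = aΔt and Δx = v₀Δt + ½aΔt²; chain segment to segment.
0–2 s: v starts 2 m/s; Δx = 2·2 + ½·11·2² = 26 m; v ends 24 m/s.
2–4 s: v starts 24 m/s; Δx = 24·2 + ½·-9·2² = 30 m; v ends 6 m/s.
4–8 s: v starts 6 m/s; Δx = 6·4 + ½·-2·4² = 8 m; v ends -2 m/s.
x(8) = 5 + Σ Δx = 69 m.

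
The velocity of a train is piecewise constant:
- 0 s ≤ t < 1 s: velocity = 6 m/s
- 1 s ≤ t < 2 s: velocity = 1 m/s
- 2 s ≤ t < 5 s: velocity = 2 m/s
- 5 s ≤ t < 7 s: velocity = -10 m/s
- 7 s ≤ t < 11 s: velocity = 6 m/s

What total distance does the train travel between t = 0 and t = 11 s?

57 m

Total distance travelled is ∫|v| dt — sum the magnitudes of each area piece.
0–1 s: |6| × 1 = 6 m
1–2 s: |1| × 1 = 1 m
2–5 s: |2| × 3 = 6 m
5–7 s: |-10| × 2 = 20 m
7–11 s: |6| × 4 = 24 m
Total distance = 57 m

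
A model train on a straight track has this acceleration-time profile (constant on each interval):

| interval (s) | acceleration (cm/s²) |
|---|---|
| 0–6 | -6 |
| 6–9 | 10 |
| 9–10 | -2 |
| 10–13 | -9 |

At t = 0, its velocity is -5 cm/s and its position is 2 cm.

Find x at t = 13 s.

On each constant-a segment, Δv = aΔt and Δx = v₀Δt + ½aΔt²; chain segment to segment.
0–6 s: v starts -5 cm/s; Δx = -5·6 + ½·-6·6² = -138 cm; v ends -41 cm/s.
6–9 s: v starts -41 cm/s; Δx = -41·3 + ½·10·3² = -78 cm; v ends -11 cm/s.
9–10 s: v starts -11 cm/s; Δx = -11·1 + ½·-2·1² = -12 cm; v ends -13 cm/s.
10–13 s: v starts -13 cm/s; Δx = -13·3 + ½·-9·3² = -79.5 cm; v ends -40 cm/s.
x(13) = 2 + Σ Δx = -305.5 cm.

-305.5 cm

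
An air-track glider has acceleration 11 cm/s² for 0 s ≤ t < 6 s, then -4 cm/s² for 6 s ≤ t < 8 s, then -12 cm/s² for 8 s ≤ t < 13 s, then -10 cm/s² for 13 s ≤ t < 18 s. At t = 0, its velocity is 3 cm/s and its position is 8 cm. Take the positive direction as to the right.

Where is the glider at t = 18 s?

389 cm

On each constant-a segment, Δv = aΔt and Δx = v₀Δt + ½aΔt²; chain segment to segment.
0–6 s: v starts 3 cm/s; Δx = 3·6 + ½·11·6² = 216 cm; v ends 69 cm/s.
6–8 s: v starts 69 cm/s; Δx = 69·2 + ½·-4·2² = 130 cm; v ends 61 cm/s.
8–13 s: v starts 61 cm/s; Δx = 61·5 + ½·-12·5² = 155 cm; v ends 1 cm/s.
13–18 s: v starts 1 cm/s; Δx = 1·5 + ½·-10·5² = -120 cm; v ends -49 cm/s.
x(18) = 8 + Σ Δx = 389 cm.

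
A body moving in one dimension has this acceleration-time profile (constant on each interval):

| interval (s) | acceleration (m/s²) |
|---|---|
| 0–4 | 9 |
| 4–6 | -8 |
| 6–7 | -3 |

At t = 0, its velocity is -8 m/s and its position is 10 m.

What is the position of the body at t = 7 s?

On each constant-a segment, Δv = aΔt and Δx = v₀Δt + ½aΔt²; chain segment to segment.
0–4 s: v starts -8 m/s; Δx = -8·4 + ½·9·4² = 40 m; v ends 28 m/s.
4–6 s: v starts 28 m/s; Δx = 28·2 + ½·-8·2² = 40 m; v ends 12 m/s.
6–7 s: v starts 12 m/s; Δx = 12·1 + ½·-3·1² = 10.5 m; v ends 9 m/s.
x(7) = 10 + Σ Δx = 100.5 m.

100.5 m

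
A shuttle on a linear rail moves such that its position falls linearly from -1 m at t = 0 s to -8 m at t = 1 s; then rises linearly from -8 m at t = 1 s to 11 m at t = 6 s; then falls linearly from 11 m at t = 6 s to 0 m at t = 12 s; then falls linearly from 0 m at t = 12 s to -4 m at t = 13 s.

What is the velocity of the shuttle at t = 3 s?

Velocity is the slope of the x-t graph on 1–6 s: (11 − -8)/(6 − 1) = 3.8 m/s.

3.8 m/s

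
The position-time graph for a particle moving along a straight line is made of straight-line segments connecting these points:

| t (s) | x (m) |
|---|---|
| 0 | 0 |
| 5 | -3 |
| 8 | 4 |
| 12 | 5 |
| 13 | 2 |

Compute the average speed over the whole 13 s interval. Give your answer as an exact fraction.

Average speed = (total path length)/(elapsed time); on a piecewise-linear x-t graph the path length is Σ|Δx|.
0–5 s: |Δx| = |-3 − 0| = 3 m
5–8 s: |Δx| = |4 − -3| = 7 m
8–12 s: |Δx| = |5 − 4| = 1 m
12–13 s: |Δx| = |2 − 5| = 3 m
Total path = 14 m; average speed = 14/13 = 14/13 m/s.

14/13 m/s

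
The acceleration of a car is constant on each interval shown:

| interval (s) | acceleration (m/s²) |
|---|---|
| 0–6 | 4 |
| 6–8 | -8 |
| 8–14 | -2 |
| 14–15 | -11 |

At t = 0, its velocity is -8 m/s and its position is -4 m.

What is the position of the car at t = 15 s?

-17.5 m

On each constant-a segment, Δv = aΔt and Δx = v₀Δt + ½aΔt²; chain segment to segment.
0–6 s: v starts -8 m/s; Δx = -8·6 + ½·4·6² = 24 m; v ends 16 m/s.
6–8 s: v starts 16 m/s; Δx = 16·2 + ½·-8·2² = 16 m; v ends 0 m/s.
8–14 s: v starts 0 m/s; Δx = 0·6 + ½·-2·6² = -36 m; v ends -12 m/s.
14–15 s: v starts -12 m/s; Δx = -12·1 + ½·-11·1² = -17.5 m; v ends -23 m/s.
x(15) = -4 + Σ Δx = -17.5 m.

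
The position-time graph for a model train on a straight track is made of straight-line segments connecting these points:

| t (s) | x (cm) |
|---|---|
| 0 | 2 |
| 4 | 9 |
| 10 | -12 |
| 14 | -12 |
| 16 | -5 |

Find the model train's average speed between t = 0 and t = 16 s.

2.1875 cm/s

Average speed = (total path length)/(elapsed time); on a piecewise-linear x-t graph the path length is Σ|Δx|.
0–4 s: |Δx| = |9 − 2| = 7 cm
4–10 s: |Δx| = |-12 − 9| = 21 cm
10–14 s: |Δx| = |-12 − -12| = 0 cm
14–16 s: |Δx| = |-5 − -12| = 7 cm
Total path = 35 cm; average speed = 35/16 = 2.1875 cm/s.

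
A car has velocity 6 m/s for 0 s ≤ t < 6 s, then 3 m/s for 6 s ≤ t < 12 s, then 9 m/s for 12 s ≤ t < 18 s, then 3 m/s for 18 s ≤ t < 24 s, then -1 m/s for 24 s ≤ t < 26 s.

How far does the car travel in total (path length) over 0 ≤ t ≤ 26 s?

128 m

Distance (not displacement) is the total path length: add the absolute areas under v-t.
0–6 s: |6| × 6 = 36 m
6–12 s: |3| × 6 = 18 m
12–18 s: |9| × 6 = 54 m
18–24 s: |3| × 6 = 18 m
24–26 s: |-1| × 2 = 2 m
Total distance = 128 m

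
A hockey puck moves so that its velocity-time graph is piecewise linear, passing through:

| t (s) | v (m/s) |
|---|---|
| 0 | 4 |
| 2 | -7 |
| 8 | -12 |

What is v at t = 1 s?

-1.5 m/s

On 0–2 s the graph is linear from 4 to -7 m/s: v(1) = 4 + (-7 − 4)·(1 − 0)/(2 − 0) = -1.5 m/s.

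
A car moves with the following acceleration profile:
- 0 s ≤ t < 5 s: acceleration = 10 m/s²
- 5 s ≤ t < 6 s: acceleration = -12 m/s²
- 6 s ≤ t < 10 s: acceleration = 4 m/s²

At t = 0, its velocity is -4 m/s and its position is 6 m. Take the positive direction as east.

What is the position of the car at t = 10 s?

319 m

On each constant-a segment, Δv = aΔt and Δx = v₀Δt + ½aΔt²; chain segment to segment.
0–5 s: v starts -4 m/s; Δx = -4·5 + ½·10·5² = 105 m; v ends 46 m/s.
5–6 s: v starts 46 m/s; Δx = 46·1 + ½·-12·1² = 40 m; v ends 34 m/s.
6–10 s: v starts 34 m/s; Δx = 34·4 + ½·4·4² = 168 m; v ends 50 m/s.
x(10) = 6 + Σ Δx = 319 m.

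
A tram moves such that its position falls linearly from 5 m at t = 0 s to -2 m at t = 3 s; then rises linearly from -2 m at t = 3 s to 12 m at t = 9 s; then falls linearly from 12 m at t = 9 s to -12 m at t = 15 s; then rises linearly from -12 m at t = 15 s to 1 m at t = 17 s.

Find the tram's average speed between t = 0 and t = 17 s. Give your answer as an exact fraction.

58/17 m/s

Average speed = (total path length)/(elapsed time); on a piecewise-linear x-t graph the path length is Σ|Δx|.
0–3 s: |Δx| = |-2 − 5| = 7 m
3–9 s: |Δx| = |12 − -2| = 14 m
9–15 s: |Δx| = |-12 − 12| = 24 m
15–17 s: |Δx| = |1 − -12| = 13 m
Total path = 58 m; average speed = 58/17 = 58/17 m/s.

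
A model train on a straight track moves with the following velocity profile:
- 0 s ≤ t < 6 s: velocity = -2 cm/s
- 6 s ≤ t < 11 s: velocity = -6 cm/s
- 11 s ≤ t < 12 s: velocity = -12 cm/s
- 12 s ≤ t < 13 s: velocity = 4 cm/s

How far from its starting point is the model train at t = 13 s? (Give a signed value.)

-50 cm

Net displacement equals the area under the velocity-time graph (areas below the axis count negative).
0–6 s: -2 × 6 = -12 cm
6–11 s: -6 × 5 = -30 cm
11–12 s: -12 × 1 = -12 cm
12–13 s: 4 × 1 = 4 cm
Net displacement = -50 cm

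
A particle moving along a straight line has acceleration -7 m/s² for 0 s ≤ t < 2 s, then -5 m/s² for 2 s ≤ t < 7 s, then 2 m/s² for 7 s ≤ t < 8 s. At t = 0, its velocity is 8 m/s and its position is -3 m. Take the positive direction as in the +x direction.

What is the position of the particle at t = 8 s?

-123.5 m

On each constant-a segment, Δv = aΔt and Δx = v₀Δt + ½aΔt²; chain segment to segment.
0–2 s: v starts 8 m/s; Δx = 8·2 + ½·-7·2² = 2 m; v ends -6 m/s.
2–7 s: v starts -6 m/s; Δx = -6·5 + ½·-5·5² = -92.5 m; v ends -31 m/s.
7–8 s: v starts -31 m/s; Δx = -31·1 + ½·2·1² = -30 m; v ends -29 m/s.
x(8) = -3 + Σ Δx = -123.5 m.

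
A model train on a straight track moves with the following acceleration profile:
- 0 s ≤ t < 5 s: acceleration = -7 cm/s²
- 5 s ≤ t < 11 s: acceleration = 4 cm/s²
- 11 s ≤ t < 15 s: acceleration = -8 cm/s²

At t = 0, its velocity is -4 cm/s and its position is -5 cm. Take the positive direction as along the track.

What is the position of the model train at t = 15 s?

-398.5 cm

On each constant-a segment, Δv = aΔt and Δx = v₀Δt + ½aΔt²; chain segment to segment.
0–5 s: v starts -4 cm/s; Δx = -4·5 + ½·-7·5² = -107.5 cm; v ends -39 cm/s.
5–11 s: v starts -39 cm/s; Δx = -39·6 + ½·4·6² = -162 cm; v ends -15 cm/s.
11–15 s: v starts -15 cm/s; Δx = -15·4 + ½·-8·4² = -124 cm; v ends -47 cm/s.
x(15) = -5 + Σ Δx = -398.5 cm.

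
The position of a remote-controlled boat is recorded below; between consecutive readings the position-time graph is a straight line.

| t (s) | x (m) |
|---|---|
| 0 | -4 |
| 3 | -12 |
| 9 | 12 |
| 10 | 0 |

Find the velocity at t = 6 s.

Velocity is the slope of the x-t graph on 3–9 s: (12 − -12)/(9 − 3) = 4 m/s.

4 m/s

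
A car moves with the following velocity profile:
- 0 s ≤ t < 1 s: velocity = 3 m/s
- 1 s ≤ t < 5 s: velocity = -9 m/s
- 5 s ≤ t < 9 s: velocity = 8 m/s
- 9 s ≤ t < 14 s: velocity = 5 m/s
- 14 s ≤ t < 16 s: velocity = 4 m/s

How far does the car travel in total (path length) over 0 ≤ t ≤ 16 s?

104 m

Total distance travelled is ∫|v| dt — sum the magnitudes of each area piece.
0–1 s: |3| × 1 = 3 m
1–5 s: |-9| × 4 = 36 m
5–9 s: |8| × 4 = 32 m
9–14 s: |5| × 5 = 25 m
14–16 s: |4| × 2 = 8 m
Total distance = 104 m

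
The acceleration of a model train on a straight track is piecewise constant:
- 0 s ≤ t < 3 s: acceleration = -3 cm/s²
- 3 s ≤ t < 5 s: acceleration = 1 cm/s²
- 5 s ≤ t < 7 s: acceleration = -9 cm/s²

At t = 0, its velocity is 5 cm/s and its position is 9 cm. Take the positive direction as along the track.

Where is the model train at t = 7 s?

-17.5 cm

On each constant-a segment, Δv = aΔt and Δx = v₀Δt + ½aΔt²; chain segment to segment.
0–3 s: v starts 5 cm/s; Δx = 5·3 + ½·-3·3² = 1.5 cm; v ends -4 cm/s.
3–5 s: v starts -4 cm/s; Δx = -4·2 + ½·1·2² = -6 cm; v ends -2 cm/s.
5–7 s: v starts -2 cm/s; Δx = -2·2 + ½·-9·2² = -22 cm; v ends -20 cm/s.
x(7) = 9 + Σ Δx = -17.5 cm.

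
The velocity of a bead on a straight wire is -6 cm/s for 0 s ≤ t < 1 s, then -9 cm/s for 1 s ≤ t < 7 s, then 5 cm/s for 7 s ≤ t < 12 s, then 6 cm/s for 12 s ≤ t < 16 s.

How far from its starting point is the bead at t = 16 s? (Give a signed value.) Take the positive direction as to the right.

-11 cm

Net displacement equals the area under the velocity-time graph (areas below the axis count negative).
0–1 s: -6 × 1 = -6 cm
1–7 s: -9 × 6 = -54 cm
7–12 s: 5 × 5 = 25 cm
12–16 s: 6 × 4 = 24 cm
Net displacement = -11 cm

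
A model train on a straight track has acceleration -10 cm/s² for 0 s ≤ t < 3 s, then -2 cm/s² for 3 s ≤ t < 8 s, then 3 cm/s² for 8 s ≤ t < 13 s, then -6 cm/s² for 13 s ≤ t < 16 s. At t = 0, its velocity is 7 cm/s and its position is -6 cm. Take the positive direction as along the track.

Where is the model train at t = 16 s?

-378.5 cm

On each constant-a segment, Δv = aΔt and Δx = v₀Δt + ½aΔt²; chain segment to segment.
0–3 s: v starts 7 cm/s; Δx = 7·3 + ½·-10·3² = -24 cm; v ends -23 cm/s.
3–8 s: v starts -23 cm/s; Δx = -23·5 + ½·-2·5² = -140 cm; v ends -33 cm/s.
8–13 s: v starts -33 cm/s; Δx = -33·5 + ½·3·5² = -127.5 cm; v ends -18 cm/s.
13–16 s: v starts -18 cm/s; Δx = -18·3 + ½·-6·3² = -81 cm; v ends -36 cm/s.
x(16) = -6 + Σ Δx = -378.5 cm.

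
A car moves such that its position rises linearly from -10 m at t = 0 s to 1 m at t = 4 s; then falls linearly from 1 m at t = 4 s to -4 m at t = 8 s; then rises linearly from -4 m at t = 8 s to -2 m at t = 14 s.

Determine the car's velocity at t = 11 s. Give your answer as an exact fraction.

1/3 m/s

Velocity is the slope of the x-t graph on 8–14 s: (-2 − -4)/(14 − 8) = 1/3 m/s.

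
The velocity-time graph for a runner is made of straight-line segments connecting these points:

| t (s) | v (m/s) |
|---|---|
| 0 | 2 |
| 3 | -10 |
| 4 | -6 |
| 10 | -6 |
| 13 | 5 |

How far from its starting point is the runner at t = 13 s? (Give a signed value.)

Net displacement equals the area under the velocity-time graph (areas below the axis count negative).
0–3 s: ½(2 + -10)(3) = -12 m
3–4 s: ½(-10 + -6)(1) = -8 m
4–10 s: -6 × 6 = -36 m
10–13 s: ½(-6 + 5)(3) = -1.5 m
Net displacement = -57.5 m

-57.5 m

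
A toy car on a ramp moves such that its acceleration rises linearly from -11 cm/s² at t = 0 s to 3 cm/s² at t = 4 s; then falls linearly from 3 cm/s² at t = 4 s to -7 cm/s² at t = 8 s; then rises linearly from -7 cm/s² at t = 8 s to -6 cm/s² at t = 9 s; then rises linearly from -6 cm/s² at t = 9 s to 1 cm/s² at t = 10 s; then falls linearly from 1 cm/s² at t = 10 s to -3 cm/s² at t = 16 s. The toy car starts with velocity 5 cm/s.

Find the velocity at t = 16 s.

-34 cm/s

Δv equals the area under the a-t graph; then v = v₀ + Δv.
0–4 s: ½(-11 + 3)(4) = -16 cm/s
4–8 s: ½(3 + -7)(4) = -8 cm/s
8–9 s: ½(-7 + -6)(1) = -6.5 cm/s
9–10 s: ½(-6 + 1)(1) = -2.5 cm/s
10–16 s: ½(1 + -3)(6) = -6 cm/s
Δv = -39 cm/s, so v(16) = 5 + (-39) = -34 cm/s.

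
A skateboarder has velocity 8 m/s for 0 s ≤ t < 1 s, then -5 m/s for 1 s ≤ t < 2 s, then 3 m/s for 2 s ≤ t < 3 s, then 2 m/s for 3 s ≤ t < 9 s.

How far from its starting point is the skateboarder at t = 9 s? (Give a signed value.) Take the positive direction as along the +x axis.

18 m

Net displacement equals the area under the velocity-time graph (areas below the axis count negative).
0–1 s: 8 × 1 = 8 m
1–2 s: -5 × 1 = -5 m
2–3 s: 3 × 1 = 3 m
3–9 s: 2 × 6 = 12 m
Net displacement = 18 m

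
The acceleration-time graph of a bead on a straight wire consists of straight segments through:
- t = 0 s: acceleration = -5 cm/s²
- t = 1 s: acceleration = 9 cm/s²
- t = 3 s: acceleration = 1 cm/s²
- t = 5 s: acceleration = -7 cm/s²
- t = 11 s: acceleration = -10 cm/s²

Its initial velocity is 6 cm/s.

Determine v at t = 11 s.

-39 cm/s

Δv equals the area under the a-t graph; then v = v₀ + Δv.
0–1 s: ½(-5 + 9)(1) = 2 cm/s
1–3 s: ½(9 + 1)(2) = 10 cm/s
3–5 s: ½(1 + -7)(2) = -6 cm/s
5–11 s: ½(-7 + -10)(6) = -51 cm/s
Δv = -45 cm/s, so v(11) = 6 + (-45) = -39 cm/s.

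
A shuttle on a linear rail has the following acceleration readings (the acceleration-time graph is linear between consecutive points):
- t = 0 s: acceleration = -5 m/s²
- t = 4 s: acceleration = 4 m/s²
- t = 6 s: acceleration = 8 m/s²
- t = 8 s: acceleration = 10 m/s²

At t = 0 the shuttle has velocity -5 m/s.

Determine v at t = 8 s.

Δv equals the area under the a-t graph; then v = v₀ + Δv.
0–4 s: ½(-5 + 4)(4) = -2 m/s
4–6 s: ½(4 + 8)(2) = 12 m/s
6–8 s: ½(8 + 10)(2) = 18 m/s
Δv = 28 m/s, so v(8) = -5 + (28) = 23 m/s.

23 m/s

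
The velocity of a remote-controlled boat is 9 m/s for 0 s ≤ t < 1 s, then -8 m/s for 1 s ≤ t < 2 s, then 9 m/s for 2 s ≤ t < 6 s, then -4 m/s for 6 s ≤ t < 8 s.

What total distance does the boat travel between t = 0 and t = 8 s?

Distance (not displacement) is the total path length: add the absolute areas under v-t.
0–1 s: |9| × 1 = 9 m
1–2 s: |-8| × 1 = 8 m
2–6 s: |9| × 4 = 36 m
6–8 s: |-4| × 2 = 8 m
Total distance = 61 m

61 m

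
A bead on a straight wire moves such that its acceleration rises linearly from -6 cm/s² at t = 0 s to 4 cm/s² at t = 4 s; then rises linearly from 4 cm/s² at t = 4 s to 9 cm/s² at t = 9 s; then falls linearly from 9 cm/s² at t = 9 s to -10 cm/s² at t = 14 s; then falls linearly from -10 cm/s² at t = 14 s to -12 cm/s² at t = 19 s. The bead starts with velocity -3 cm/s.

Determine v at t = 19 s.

Δv equals the area under the a-t graph; then v = v₀ + Δv.
0–4 s: ½(-6 + 4)(4) = -4 cm/s
4–9 s: ½(4 + 9)(5) = 32.5 cm/s
9–14 s: ½(9 + -10)(5) = -2.5 cm/s
14–19 s: ½(-10 + -12)(5) = -55 cm/s
Δv = -29 cm/s, so v(19) = -3 + (-29) = -32 cm/s.

-32 cm/s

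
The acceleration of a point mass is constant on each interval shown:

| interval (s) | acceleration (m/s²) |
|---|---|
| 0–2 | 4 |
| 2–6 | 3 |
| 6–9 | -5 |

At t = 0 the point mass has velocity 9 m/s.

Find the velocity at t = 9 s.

Δv equals the area under the a-t graph; then v = v₀ + Δv.
0–2 s: 4 × 2 = 8 m/s
2–6 s: 3 × 4 = 12 m/s
6–9 s: -5 × 3 = -15 m/s
Δv = 5 m/s, so v(9) = 9 + (5) = 14 m/s.

14 m/s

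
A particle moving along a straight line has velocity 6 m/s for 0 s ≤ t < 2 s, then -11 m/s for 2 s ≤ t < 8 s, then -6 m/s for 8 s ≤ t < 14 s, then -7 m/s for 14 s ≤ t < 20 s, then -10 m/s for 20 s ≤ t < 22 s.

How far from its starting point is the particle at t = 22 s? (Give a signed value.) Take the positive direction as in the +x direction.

-152 m

Displacement is the signed area under the v-t curve.
0–2 s: 6 × 2 = 12 m
2–8 s: -11 × 6 = -66 m
8–14 s: -6 × 6 = -36 m
14–20 s: -7 × 6 = -42 m
20–22 s: -10 × 2 = -20 m
Net displacement = -152 m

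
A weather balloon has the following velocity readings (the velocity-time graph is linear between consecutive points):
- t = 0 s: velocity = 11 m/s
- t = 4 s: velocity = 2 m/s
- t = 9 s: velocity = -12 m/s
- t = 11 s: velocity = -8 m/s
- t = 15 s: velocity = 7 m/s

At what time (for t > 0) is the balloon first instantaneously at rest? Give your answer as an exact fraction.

t = 33/7 s

v changes sign on 4–9 s (from 2 to -12); the graph is linear there, so v = 0 at t = 4 + (-2)·(9 − 4)/(-12 − 2) = 33/7 s.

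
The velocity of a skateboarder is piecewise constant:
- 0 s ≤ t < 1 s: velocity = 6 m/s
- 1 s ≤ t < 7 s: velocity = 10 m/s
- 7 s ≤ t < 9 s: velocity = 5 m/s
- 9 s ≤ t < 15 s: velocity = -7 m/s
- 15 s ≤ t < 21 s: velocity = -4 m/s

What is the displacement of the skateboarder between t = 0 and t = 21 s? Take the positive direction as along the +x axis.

Net displacement equals the area under the velocity-time graph (areas below the axis count negative).
0–1 s: 6 × 1 = 6 m
1–7 s: 10 × 6 = 60 m
7–9 s: 5 × 2 = 10 m
9–15 s: -7 × 6 = -42 m
15–21 s: -4 × 6 = -24 m
Net displacement = 10 m

10 m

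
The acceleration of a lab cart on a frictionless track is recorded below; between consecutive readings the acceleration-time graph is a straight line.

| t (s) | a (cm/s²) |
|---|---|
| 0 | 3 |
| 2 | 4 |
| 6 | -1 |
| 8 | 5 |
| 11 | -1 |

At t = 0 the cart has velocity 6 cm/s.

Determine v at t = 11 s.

Δv equals the area under the a-t graph; then v = v₀ + Δv.
0–2 s: ½(3 + 4)(2) = 7 cm/s
2–6 s: ½(4 + -1)(4) = 6 cm/s
6–8 s: ½(-1 + 5)(2) = 4 cm/s
8–11 s: ½(5 + -1)(3) = 6 cm/s
Δv = 23 cm/s, so v(11) = 6 + (23) = 29 cm/s.

29 cm/s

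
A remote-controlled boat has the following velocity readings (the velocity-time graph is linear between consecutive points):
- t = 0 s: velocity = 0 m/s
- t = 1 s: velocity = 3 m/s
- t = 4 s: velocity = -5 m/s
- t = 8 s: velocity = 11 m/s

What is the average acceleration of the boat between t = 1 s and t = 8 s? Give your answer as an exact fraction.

8/7 m/s²

Average acceleration = Δv/Δt = (11 − 3)/(8 − 1) = 8/7 m/s².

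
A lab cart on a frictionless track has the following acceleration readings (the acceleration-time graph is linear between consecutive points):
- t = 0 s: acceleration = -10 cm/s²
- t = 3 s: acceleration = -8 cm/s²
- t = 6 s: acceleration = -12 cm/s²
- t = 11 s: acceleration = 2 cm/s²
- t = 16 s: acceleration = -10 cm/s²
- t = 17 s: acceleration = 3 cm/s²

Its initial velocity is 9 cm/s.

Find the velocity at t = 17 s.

Δv equals the area under the a-t graph; then v = v₀ + Δv.
0–3 s: ½(-10 + -8)(3) = -27 cm/s
3–6 s: ½(-8 + -12)(3) = -30 cm/s
6–11 s: ½(-12 + 2)(5) = -25 cm/s
11–16 s: ½(2 + -10)(5) = -20 cm/s
16–17 s: ½(-10 + 3)(1) = -3.5 cm/s
Δv = -105.5 cm/s, so v(17) = 9 + (-105.5) = -96.5 cm/s.

-96.5 cm/s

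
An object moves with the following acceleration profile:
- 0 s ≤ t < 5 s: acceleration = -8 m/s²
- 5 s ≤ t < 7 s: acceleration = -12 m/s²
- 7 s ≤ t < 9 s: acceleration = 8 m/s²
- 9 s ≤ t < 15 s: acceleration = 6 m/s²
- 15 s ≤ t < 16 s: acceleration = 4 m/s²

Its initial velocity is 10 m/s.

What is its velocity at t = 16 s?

Δv equals the area under the a-t graph; then v = v₀ + Δv.
0–5 s: -8 × 5 = -40 m/s
5–7 s: -12 × 2 = -24 m/s
7–9 s: 8 × 2 = 16 m/s
9–15 s: 6 × 6 = 36 m/s
15–16 s: 4 × 1 = 4 m/s
Δv = -8 m/s, so v(16) = 10 + (-8) = 2 m/s.

2 m/s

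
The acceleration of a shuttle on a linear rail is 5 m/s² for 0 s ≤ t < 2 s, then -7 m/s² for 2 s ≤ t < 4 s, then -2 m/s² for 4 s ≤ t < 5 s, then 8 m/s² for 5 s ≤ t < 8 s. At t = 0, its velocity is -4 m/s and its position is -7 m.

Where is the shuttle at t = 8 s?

-10 m

On each constant-a segment, Δv = aΔt and Δx = v₀Δt + ½aΔt²; chain segment to segment.
0–2 s: v starts -4 m/s; Δx = -4·2 + ½·5·2² = 2 m; v ends 6 m/s.
2–4 s: v starts 6 m/s; Δx = 6·2 + ½·-7·2² = -2 m; v ends -8 m/s.
4–5 s: v starts -8 m/s; Δx = -8·1 + ½·-2·1² = -9 m; v ends -10 m/s.
5–8 s: v starts -10 m/s; Δx = -10·3 + ½·8·3² = 6 m; v ends 14 m/s.
x(8) = -7 + Σ Δx = -10 m.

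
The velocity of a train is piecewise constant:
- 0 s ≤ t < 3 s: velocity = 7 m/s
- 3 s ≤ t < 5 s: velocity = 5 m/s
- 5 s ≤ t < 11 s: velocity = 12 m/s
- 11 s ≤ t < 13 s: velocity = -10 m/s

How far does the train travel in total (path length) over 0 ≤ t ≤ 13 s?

Total distance travelled is ∫|v| dt — sum the magnitudes of each area piece.
0–3 s: |7| × 3 = 21 m
3–5 s: |5| × 2 = 10 m
5–11 s: |12| × 6 = 72 m
11–13 s: |-10| × 2 = 20 m
Total distance = 123 m

123 m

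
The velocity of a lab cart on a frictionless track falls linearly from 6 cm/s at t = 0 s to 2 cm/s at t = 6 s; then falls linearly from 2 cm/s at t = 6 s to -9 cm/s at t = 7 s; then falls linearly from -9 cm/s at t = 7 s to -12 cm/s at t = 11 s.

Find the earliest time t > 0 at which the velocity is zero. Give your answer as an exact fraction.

v changes sign on 6–7 s (from 2 to -9); the graph is linear there, so v = 0 at t = 6 + (-2)·(7 − 6)/(-9 − 2) = 68/11 s.

t = 68/11 s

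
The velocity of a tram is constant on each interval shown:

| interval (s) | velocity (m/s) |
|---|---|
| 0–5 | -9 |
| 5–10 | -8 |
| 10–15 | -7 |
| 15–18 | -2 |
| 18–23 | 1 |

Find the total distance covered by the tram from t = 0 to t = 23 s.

Total distance travelled is ∫|v| dt — sum the magnitudes of each area piece.
0–5 s: |-9| × 5 = 45 m
5–10 s: |-8| × 5 = 40 m
10–15 s: |-7| × 5 = 35 m
15–18 s: |-2| × 3 = 6 m
18–23 s: |1| × 5 = 5 m
Total distance = 131 m

131 m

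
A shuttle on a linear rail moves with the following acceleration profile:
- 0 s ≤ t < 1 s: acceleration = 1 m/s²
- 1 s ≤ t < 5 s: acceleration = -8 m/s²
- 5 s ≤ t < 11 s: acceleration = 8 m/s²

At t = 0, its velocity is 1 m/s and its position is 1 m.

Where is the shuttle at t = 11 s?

On each constant-a segment, Δv = aΔt and Δx = v₀Δt + ½aΔt²; chain segment to segment.
0–1 s: v starts 1 m/s; Δx = 1·1 + ½·1·1² = 1.5 m; v ends 2 m/s.
1–5 s: v starts 2 m/s; Δx = 2·4 + ½·-8·4² = -56 m; v ends -30 m/s.
5–11 s: v starts -30 m/s; Δx = -30·6 + ½·8·6² = -36 m; v ends 18 m/s.
x(11) = 1 + Σ Δx = -89.5 m.

-89.5 m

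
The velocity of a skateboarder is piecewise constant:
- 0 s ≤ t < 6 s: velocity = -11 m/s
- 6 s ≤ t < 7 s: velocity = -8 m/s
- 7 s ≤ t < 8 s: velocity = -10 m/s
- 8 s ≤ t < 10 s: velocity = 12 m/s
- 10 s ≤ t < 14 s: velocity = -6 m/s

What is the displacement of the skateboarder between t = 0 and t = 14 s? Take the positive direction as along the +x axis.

-84 m

Displacement is the signed area under the v-t curve.
0–6 s: -11 × 6 = -66 m
6–7 s: -8 × 1 = -8 m
7–8 s: -10 × 1 = -10 m
8–10 s: 12 × 2 = 24 m
10–14 s: -6 × 4 = -24 m
Net displacement = -84 m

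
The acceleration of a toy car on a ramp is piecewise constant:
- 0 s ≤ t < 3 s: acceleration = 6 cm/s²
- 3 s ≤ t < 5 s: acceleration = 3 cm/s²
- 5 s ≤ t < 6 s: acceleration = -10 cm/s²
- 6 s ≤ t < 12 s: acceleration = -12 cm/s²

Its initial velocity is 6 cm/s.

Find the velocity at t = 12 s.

-52 cm/s

Δv equals the area under the a-t graph; then v = v₀ + Δv.
0–3 s: 6 × 3 = 18 cm/s
3–5 s: 3 × 2 = 6 cm/s
5–6 s: -10 × 1 = -10 cm/s
6–12 s: -12 × 6 = -72 cm/s
Δv = -58 cm/s, so v(12) = 6 + (-58) = -52 cm/s.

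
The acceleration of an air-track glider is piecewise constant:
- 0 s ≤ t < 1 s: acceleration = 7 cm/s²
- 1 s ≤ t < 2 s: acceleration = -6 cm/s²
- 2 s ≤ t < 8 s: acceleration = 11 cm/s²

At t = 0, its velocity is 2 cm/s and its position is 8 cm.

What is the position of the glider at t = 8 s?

On each constant-a segment, Δv = aΔt and Δx = v₀Δt + ½aΔt²; chain segment to segment.
0–1 s: v starts 2 cm/s; Δx = 2·1 + ½·7·1² = 5.5 cm; v ends 9 cm/s.
1–2 s: v starts 9 cm/s; Δx = 9·1 + ½·-6·1² = 6 cm; v ends 3 cm/s.
2–8 s: v starts 3 cm/s; Δx = 3·6 + ½·11·6² = 216 cm; v ends 69 cm/s.
x(8) = 8 + Σ Δx = 235.5 cm.

235.5 cm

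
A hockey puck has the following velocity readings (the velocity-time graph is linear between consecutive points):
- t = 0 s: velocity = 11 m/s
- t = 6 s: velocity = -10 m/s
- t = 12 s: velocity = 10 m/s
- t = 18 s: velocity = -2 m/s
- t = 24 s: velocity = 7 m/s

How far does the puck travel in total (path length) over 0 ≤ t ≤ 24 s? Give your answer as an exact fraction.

Total distance travelled is ∫|v| dt — sum the magnitudes of each area piece.
0–6 s: v = 0 at t = 22/7 s; triangle areas 121/7 + 100/7 = 221/7 m
6–12 s: v = 0 at t = 9 s; triangle areas 15 + 15 = 30 m
12–18 s: v = 0 at t = 17 s; triangle areas 25 + 1 = 26 m
18–24 s: v = 0 at t = 58/3 s; triangle areas 4/3 + 49/3 = 53/3 m
Total distance = 2210/21 m

2210/21 m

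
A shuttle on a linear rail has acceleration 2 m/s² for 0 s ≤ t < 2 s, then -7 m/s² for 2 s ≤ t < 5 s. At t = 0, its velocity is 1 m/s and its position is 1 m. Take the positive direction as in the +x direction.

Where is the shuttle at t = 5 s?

On each constant-a segment, Δv = aΔt and Δx = v₀Δt + ½aΔt²; chain segment to segment.
0–2 s: v starts 1 m/s; Δx = 1·2 + ½·2·2² = 6 m; v ends 5 m/s.
2–5 s: v starts 5 m/s; Δx = 5·3 + ½·-7·3² = -16.5 m; v ends -16 m/s.
x(5) = 1 + Σ Δx = -9.5 m.

-9.5 m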